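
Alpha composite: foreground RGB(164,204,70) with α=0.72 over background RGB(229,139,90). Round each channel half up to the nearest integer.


C = α×F + (1-α)×B, with 1-α = 0.28
R: 0.72×164 + 0.28×229 = 118.08 + 64.12 = 182.20 → 182
G: 0.72×204 + 0.28×139 = 146.88 + 38.92 = 185.80 → 186
B: 0.72×70 + 0.28×90 = 50.40 + 25.20 = 75.60 → 76
= RGB(182, 186, 76)


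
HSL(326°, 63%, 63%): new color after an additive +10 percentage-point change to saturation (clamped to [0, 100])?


Original S = 63%
Adjustment = +10 percentage points
New S = 63 + (10) = 73
Clamp to [0, 100] → 73
= HSL(326°, 73%, 63%)


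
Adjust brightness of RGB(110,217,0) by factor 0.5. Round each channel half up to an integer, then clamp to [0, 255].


Multiply each channel by 0.5, round half up, clamp to [0, 255]
R: 110×0.5 = 55
G: 217×0.5 = 108.5 → round → 109
B: 0×0.5 = 0
= RGB(55, 109, 0)


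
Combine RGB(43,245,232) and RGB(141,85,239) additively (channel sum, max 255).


Additive: each channel = min(255, C₁+C₂)
R: 43+141 = 184 → 184
G: 245+85 = 330 → 255
B: 232+239 = 471 → 255
= RGB(184, 255, 255)


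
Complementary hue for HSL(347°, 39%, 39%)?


Complement = opposite side of color wheel = hue + 180°
H' = (347 + 180) mod 360 = 167°
S and L unchanged.
= HSL(167°, 39%, 39%)


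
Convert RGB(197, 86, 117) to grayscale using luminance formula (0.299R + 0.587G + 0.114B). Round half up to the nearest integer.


Gray = 0.299×R + 0.587×G + 0.114×B
Gray = 0.299×197 + 0.587×86 + 0.114×117
Gray = 58.903 + 50.482 + 13.338
Gray = 122.723 → round half up → 123
Gray = 123


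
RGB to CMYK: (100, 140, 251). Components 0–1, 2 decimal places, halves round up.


R'=100/255≈0.3922, G'=140/255≈0.5490, B'=251/255≈0.9843
K = 1 - max(R',G',B') = 1 - 251/255 = 4/255 = 0.01568… → 0.02
(1-R'-K)/(1-K) simplifies to (max-R)/max with max = 251:
C = (251-100)/251 = 151/251 = 0.60159… → 0.60
M = (251-140)/251 = 111/251 = 0.44223… → 0.44
Y = (251-251)/251 = 0/251 = 0 → 0.00
= CMYK(0.60, 0.44, 0.00, 0.02)


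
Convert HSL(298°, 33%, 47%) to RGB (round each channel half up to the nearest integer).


H=298°, S=0.33, L=0.47
C = (1-|2L-1|)×S = (1-|-0.06|)×0.33 = 0.3102
H' = H/60 = 298/60 ≈ 4.9667; X = C×(1-|H' mod 2 - 1|) = 0.29986
m = L - C/2 = 0.47 - 0.1551 = 0.3149
Sector ⌊H'⌋ = 4 → (R',G',B') = (0.29986, 0.0, 0.3102)
RGB = ((R'+m)×255, (G'+m)×255, (B'+m)×255) = (156.7638, 80.2995, 159.4005)
Round half up → RGB(157, 80, 159)


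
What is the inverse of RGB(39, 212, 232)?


Invert: (255-R, 255-G, 255-B)
R: 255-39 = 216
G: 255-212 = 43
B: 255-232 = 23
= RGB(216, 43, 23)


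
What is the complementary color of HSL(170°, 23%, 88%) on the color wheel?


Complement = opposite side of color wheel = hue + 180°
H' = (170 + 180) mod 360 = 350°
S and L unchanged.
= HSL(350°, 23%, 88%)


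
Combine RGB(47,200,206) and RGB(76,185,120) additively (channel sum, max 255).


Additive: each channel = min(255, C₁+C₂)
R: 47+76 = 123 → 123
G: 200+185 = 385 → 255
B: 206+120 = 326 → 255
= RGB(123, 255, 255)


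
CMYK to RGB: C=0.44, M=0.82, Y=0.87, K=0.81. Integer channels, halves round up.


R = 255 × (1-C) × (1-K) = 255 × 0.56 × 0.19 = 27.132 → 27
G = 255 × (1-M) × (1-K) = 255 × 0.18 × 0.19 = 8.721 → 9
B = 255 × (1-Y) × (1-K) = 255 × 0.13 × 0.19 = 6.2985 → 6
= RGB(27, 9, 6)


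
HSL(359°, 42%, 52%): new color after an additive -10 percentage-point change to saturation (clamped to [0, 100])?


Original S = 42%
Adjustment = -10 percentage points
New S = 42 + (-10) = 32
Clamp to [0, 100] → 32
= HSL(359°, 32%, 52%)


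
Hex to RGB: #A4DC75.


A4 → 164 (R)
DC → 220 (G)
75 → 117 (B)
= RGB(164, 220, 117)


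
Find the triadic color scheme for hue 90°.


Triadic: equally spaced at 120° intervals
H1 = 90°
H2 = (90 + 120) mod 360 = 210°
H3 = (90 + 240) mod 360 = 330°
Triadic = 90°, 210°, 330°


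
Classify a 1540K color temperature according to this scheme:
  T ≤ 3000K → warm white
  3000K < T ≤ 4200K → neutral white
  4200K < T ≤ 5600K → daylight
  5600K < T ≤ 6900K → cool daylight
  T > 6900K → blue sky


Temperature: 1540K
1540K ≤ 3000K → warm white
Classification: warm white


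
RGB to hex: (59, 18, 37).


R = 59 → 3B (hex)
G = 18 → 12 (hex)
B = 37 → 25 (hex)
Hex = #3B1225


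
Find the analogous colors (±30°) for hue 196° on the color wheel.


Base hue: 196°
Left analog: (196 - 30) mod 360 = 166°
Right analog: (196 + 30) mod 360 = 226°
Analogous hues = 166° and 226°


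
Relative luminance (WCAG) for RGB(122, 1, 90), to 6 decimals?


Linearize each channel (sRGB transfer function): c = v/255; c_lin = c/12.92 if c ≤ 0.04045, else ((c+0.055)/1.055)^2.4
  R: 122/255 ≈ 0.478431 > 0.04045 → ((0.478431+0.055)/1.055)^2.4 ≈ 0.194618
  G: 1/255 ≈ 0.003922 ≤ 0.04045 → 0.003922/12.92 ≈ 0.000304
  B: 90/255 ≈ 0.352941 > 0.04045 → ((0.352941+0.055)/1.055)^2.4 ≈ 0.102242
R_lin = 0.194618, G_lin = 0.000304, B_lin = 0.102242
L = 0.2126×R + 0.7152×G + 0.0722×B
L = 0.2126×0.194618 + 0.7152×0.000304 + 0.0722×0.102242
L ≈ 0.048975


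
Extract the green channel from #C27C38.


Color: #C27C38
R = C2 = 194
G = 7C = 124
B = 38 = 56
Green = 124


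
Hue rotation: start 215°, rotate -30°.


New hue = (H + rotation) mod 360
New hue = (215 -30) mod 360
= 185 mod 360
= 185°


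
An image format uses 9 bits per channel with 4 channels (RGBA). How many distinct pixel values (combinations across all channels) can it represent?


Total bits = 9 bits/channel × 4 channels = 36 bits
Distinct pixel values = 2^36
= 68,719,476,736 pixel values


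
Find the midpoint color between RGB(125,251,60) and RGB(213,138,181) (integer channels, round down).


Midpoint: each channel = ⌊(C₁+C₂)/2⌋
R: ⌊(125+213)/2⌋ = 169
G: ⌊(251+138)/2⌋ = 194
B: ⌊(60+181)/2⌋ = 120
= RGB(169, 194, 120)


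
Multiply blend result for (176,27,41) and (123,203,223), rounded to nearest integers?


Multiply: C = A×B/255, rounded to nearest integer
R: 176×123/255 = 21648/255 ≈ 84.894 → 85
G: 27×203/255 = 5481/255 ≈ 21.494 → 21
B: 41×223/255 = 9143/255 ≈ 35.855 → 36
= RGB(85, 21, 36)


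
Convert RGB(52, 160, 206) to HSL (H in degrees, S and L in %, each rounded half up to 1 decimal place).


Normalize: R'=52/255≈0.2039, G'=160/255≈0.6275, B'=206/255≈0.8078
Max=206/255, Min=52/255, Δ=Max-Min=154/255
L = (Max+Min)/2 = (206+52)/510 = 258/510 = 0.50588… → L = 50.6%
L > 0.5 → S = Δ/(2-Max-Min) = 154/(510-206-52) = 154/252 = 0.61111… → S = 61.1%
(the 1/255 factors cancel in S and H, so raw channel differences can be used)
Max is B' → H = 60 × ((R-G)/Δ + 4) = 60 × ((52-160)/154 + 4)
  -108/154 + 4 = -0.7012… + 4 = 3.2987…
  H = 60 × 3.2987… = 197.922…° → H = 197.9°
= HSL(197.9°, 61.1%, 50.6%)


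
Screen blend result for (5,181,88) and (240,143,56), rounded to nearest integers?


Screen: C = 255 - (255-A)×(255-B)/255, rounded to nearest integer
R: 255 - (255-5)×(255-240)/255 = 255 - 3750/255 ≈ 255 - 14.706 = 240.294 → 240
G: 255 - (255-181)×(255-143)/255 = 255 - 8288/255 ≈ 255 - 32.502 = 222.498 → 222
B: 255 - (255-88)×(255-56)/255 = 255 - 33233/255 ≈ 255 - 130.325 = 124.675 → 125
= RGB(240, 222, 125)


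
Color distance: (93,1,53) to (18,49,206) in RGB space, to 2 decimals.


d = √[(R₁-R₂)² + (G₁-G₂)² + (B₁-B₂)²]
d = √[(93-18)² + (1-49)² + (53-206)²]
d = √[5625 + 2304 + 23409]
d = √31338
d ≈ 177.03


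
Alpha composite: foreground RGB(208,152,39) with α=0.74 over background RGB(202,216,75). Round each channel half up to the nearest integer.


C = α×F + (1-α)×B, with 1-α = 0.26
R: 0.74×208 + 0.26×202 = 153.92 + 52.52 = 206.44 → 206
G: 0.74×152 + 0.26×216 = 112.48 + 56.16 = 168.64 → 169
B: 0.74×39 + 0.26×75 = 28.86 + 19.50 = 48.36 → 48
= RGB(206, 169, 48)


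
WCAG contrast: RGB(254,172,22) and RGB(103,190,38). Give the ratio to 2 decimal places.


Linearize each sRGB channel c=v/255: c/12.92 if c ≤ 0.04045 else ((c+0.055)/1.055)^2.4
L = 0.2126×R_lin + 0.7152×G_lin + 0.0722×B_lin
Color 1 (254,172,22):
  R=254: 254/255≈0.9961 > 0.04045 → ((0.9961+0.055)/1.055)^2.4 ≈ 0.99110
  G=172: 172/255≈0.6745 > 0.04045 → ((0.6745+0.055)/1.055)^2.4 ≈ 0.41254
  B=22: 22/255≈0.0863 > 0.04045 → ((0.0863+0.055)/1.055)^2.4 ≈ 0.00802
  L1 = 0.2126×0.99110 + 0.7152×0.41254 + 0.0722×0.00802 ≈ 0.50634
Color 2 (103,190,38):
  R=103: 103/255≈0.4039 > 0.04045 → ((0.4039+0.055)/1.055)^2.4 ≈ 0.13563
  G=190: 190/255≈0.7451 > 0.04045 → ((0.7451+0.055)/1.055)^2.4 ≈ 0.51492
  B=38: 38/255≈0.1490 > 0.04045 → ((0.1490+0.055)/1.055)^2.4 ≈ 0.01938
  L2 = 0.2126×0.13563 + 0.7152×0.51492 + 0.0722×0.01938 ≈ 0.39850
Lighter = 0.50634, Darker = 0.39850
Ratio = (L_lighter + 0.05) / (L_darker + 0.05)
Ratio = (0.50634 + 0.05) / (0.39850 + 0.05) = 0.55634 / 0.44850 ≈ 1.2404
Ratio ≈ 1.24:1


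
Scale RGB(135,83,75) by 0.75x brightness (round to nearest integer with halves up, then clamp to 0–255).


Multiply each channel by 0.75, round half up, clamp to [0, 255]
R: 135×0.75 = 101.25 → round → 101
G: 83×0.75 = 62.25 → round → 62
B: 75×0.75 = 56.25 → round → 56
= RGB(101, 62, 56)


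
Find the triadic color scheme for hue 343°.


Triadic: equally spaced at 120° intervals
H1 = 343°
H2 = (343 + 120) mod 360 = 103°
H3 = (343 + 240) mod 360 = 223°
Triadic = 343°, 103°, 223°


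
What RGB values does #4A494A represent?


4A → 74 (R)
49 → 73 (G)
4A → 74 (B)
= RGB(74, 73, 74)


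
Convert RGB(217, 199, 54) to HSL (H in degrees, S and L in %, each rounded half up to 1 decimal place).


Normalize: R'=217/255≈0.8510, G'=199/255≈0.7804, B'=54/255≈0.2118
Max=217/255, Min=54/255, Δ=Max-Min=163/255
L = (Max+Min)/2 = (217+54)/510 = 271/510 = 0.53137… → L = 53.1%
L > 0.5 → S = Δ/(2-Max-Min) = 163/(510-217-54) = 163/239 = 0.68200… → S = 68.2%
(the 1/255 factors cancel in S and H, so raw channel differences can be used)
Max is R' → H = 60 × (((G-B)/Δ) mod 6) = 60 × (((199-54)/163) mod 6)
  145/163 = 0.8895…
  H = 60 × 0.8895… = 53.374…° → H = 53.4°
= HSL(53.4°, 68.2%, 53.1%)


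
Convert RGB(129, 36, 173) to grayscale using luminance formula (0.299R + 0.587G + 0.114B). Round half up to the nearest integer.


Gray = 0.299×R + 0.587×G + 0.114×B
Gray = 0.299×129 + 0.587×36 + 0.114×173
Gray = 38.571 + 21.132 + 19.722
Gray = 79.425 → round half up → 79
Gray = 79


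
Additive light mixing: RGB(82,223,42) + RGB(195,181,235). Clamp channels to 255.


Additive: each channel = min(255, C₁+C₂)
R: 82+195 = 277 → 255
G: 223+181 = 404 → 255
B: 42+235 = 277 → 255
= RGB(255, 255, 255)


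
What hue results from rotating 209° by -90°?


New hue = (H + rotation) mod 360
New hue = (209 -90) mod 360
= 119 mod 360
= 119°


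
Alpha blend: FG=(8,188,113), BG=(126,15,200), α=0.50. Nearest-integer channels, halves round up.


C = α×F + (1-α)×B, with 1-α = 0.50
R: 0.50×8 + 0.50×126 = 4.00 + 63.00 = 67.00 → 67
G: 0.50×188 + 0.50×15 = 94.00 + 7.50 = 101.50 → 102
B: 0.50×113 + 0.50×200 = 56.50 + 100.00 = 156.50 → 157
= RGB(67, 102, 157)


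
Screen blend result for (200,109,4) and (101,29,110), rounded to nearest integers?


Screen: C = 255 - (255-A)×(255-B)/255, rounded to nearest integer
R: 255 - (255-200)×(255-101)/255 = 255 - 8470/255 ≈ 255 - 33.216 = 221.784 → 222
G: 255 - (255-109)×(255-29)/255 = 255 - 32996/255 ≈ 255 - 129.396 = 125.604 → 126
B: 255 - (255-4)×(255-110)/255 = 255 - 36395/255 ≈ 255 - 142.725 = 112.275 → 112
= RGB(222, 126, 112)


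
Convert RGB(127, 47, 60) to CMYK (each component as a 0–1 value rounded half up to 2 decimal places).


R'=127/255≈0.4980, G'=47/255≈0.1843, B'=60/255≈0.2353
K = 1 - max(R',G',B') = 1 - 127/255 = 128/255 = 0.50196… → 0.50
(1-R'-K)/(1-K) simplifies to (max-R)/max with max = 127:
C = (127-127)/127 = 0/127 = 0 → 0.00
M = (127-47)/127 = 80/127 = 0.62992… → 0.63
Y = (127-60)/127 = 67/127 = 0.52755… → 0.53
= CMYK(0.00, 0.63, 0.53, 0.50)


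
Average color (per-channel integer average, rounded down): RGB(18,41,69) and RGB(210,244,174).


Midpoint: each channel = ⌊(C₁+C₂)/2⌋
R: ⌊(18+210)/2⌋ = 114
G: ⌊(41+244)/2⌋ = 142
B: ⌊(69+174)/2⌋ = 121
= RGB(114, 142, 121)


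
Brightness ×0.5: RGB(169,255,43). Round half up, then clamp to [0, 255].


Multiply each channel by 0.5, round half up, clamp to [0, 255]
R: 169×0.5 = 84.5 → round → 85
G: 255×0.5 = 127.5 → round → 128
B: 43×0.5 = 21.5 → round → 22
= RGB(85, 128, 22)


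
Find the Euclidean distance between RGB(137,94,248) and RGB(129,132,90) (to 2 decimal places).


d = √[(R₁-R₂)² + (G₁-G₂)² + (B₁-B₂)²]
d = √[(137-129)² + (94-132)² + (248-90)²]
d = √[64 + 1444 + 24964]
d = √26472
d ≈ 162.70


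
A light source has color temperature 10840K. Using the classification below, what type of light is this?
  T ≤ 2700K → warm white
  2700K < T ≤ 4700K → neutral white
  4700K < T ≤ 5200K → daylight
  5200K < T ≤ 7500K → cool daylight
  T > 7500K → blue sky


Temperature: 10840K
10840K > 7500K → blue sky
Classification: blue sky


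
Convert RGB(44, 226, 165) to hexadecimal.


R = 44 → 2C (hex)
G = 226 → E2 (hex)
B = 165 → A5 (hex)
Hex = #2CE2A5


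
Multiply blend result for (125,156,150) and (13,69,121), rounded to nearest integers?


Multiply: C = A×B/255, rounded to nearest integer
R: 125×13/255 = 1625/255 ≈ 6.373 → 6
G: 156×69/255 = 10764/255 ≈ 42.212 → 42
B: 150×121/255 = 18150/255 ≈ 71.176 → 71
= RGB(6, 42, 71)


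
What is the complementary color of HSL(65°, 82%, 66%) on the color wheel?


Complement = opposite side of color wheel = hue + 180°
H' = (65 + 180) mod 360 = 245°
S and L unchanged.
= HSL(245°, 82%, 66%)


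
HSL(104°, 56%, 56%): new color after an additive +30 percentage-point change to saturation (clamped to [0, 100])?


Original S = 56%
Adjustment = +30 percentage points
New S = 56 + (30) = 86
Clamp to [0, 100] → 86
= HSL(104°, 86%, 56%)


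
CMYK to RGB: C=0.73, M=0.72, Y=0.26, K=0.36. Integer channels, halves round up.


R = 255 × (1-C) × (1-K) = 255 × 0.27 × 0.64 = 44.064 → 44
G = 255 × (1-M) × (1-K) = 255 × 0.28 × 0.64 = 45.696 → 46
B = 255 × (1-Y) × (1-K) = 255 × 0.74 × 0.64 = 120.768 → 121
= RGB(44, 46, 121)


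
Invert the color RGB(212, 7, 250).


Invert: (255-R, 255-G, 255-B)
R: 255-212 = 43
G: 255-7 = 248
B: 255-250 = 5
= RGB(43, 248, 5)


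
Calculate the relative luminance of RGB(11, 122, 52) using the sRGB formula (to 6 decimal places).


Linearize each channel (sRGB transfer function): c = v/255; c_lin = c/12.92 if c ≤ 0.04045, else ((c+0.055)/1.055)^2.4
  R: 11/255 ≈ 0.043137 > 0.04045 → ((0.043137+0.055)/1.055)^2.4 ≈ 0.003347
  G: 122/255 ≈ 0.478431 > 0.04045 → ((0.478431+0.055)/1.055)^2.4 ≈ 0.194618
  B: 52/255 ≈ 0.203922 > 0.04045 → ((0.203922+0.055)/1.055)^2.4 ≈ 0.034340
R_lin = 0.003347, G_lin = 0.194618, B_lin = 0.034340
L = 0.2126×R + 0.7152×G + 0.0722×B
L = 0.2126×0.003347 + 0.7152×0.194618 + 0.0722×0.034340
L ≈ 0.142381


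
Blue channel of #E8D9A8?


Color: #E8D9A8
R = E8 = 232
G = D9 = 217
B = A8 = 168
Blue = 168


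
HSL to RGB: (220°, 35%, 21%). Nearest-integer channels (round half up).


H=220°, S=0.35, L=0.21
C = (1-|2L-1|)×S = (1-|-0.58|)×0.35 = 0.147
H' = H/60 = 220/60 ≈ 3.6667; X = C×(1-|H' mod 2 - 1|) = 0.049
m = L - C/2 = 0.21 - 0.0735 = 0.1365
Sector ⌊H'⌋ = 3 → (R',G',B') = (0.0, 0.049, 0.147)
RGB = ((R'+m)×255, (G'+m)×255, (B'+m)×255) = (34.8075, 47.3025, 72.2925)
Round half up → RGB(35, 47, 72)


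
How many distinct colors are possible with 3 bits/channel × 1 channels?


Total bits = 3 bits/channel × 1 channels = 3 bits
Distinct colors = 2^3
= 8 colors


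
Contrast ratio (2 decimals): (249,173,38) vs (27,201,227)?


Linearize each sRGB channel c=v/255: c/12.92 if c ≤ 0.04045 else ((c+0.055)/1.055)^2.4
L = 0.2126×R_lin + 0.7152×G_lin + 0.0722×B_lin
Color 1 (249,173,38):
  R=249: 249/255≈0.9765 > 0.04045 → ((0.9765+0.055)/1.055)^2.4 ≈ 0.94731
  G=173: 173/255≈0.6784 > 0.04045 → ((0.6784+0.055)/1.055)^2.4 ≈ 0.41789
  B=38: 38/255≈0.1490 > 0.04045 → ((0.1490+0.055)/1.055)^2.4 ≈ 0.01938
  L1 = 0.2126×0.94731 + 0.7152×0.41789 + 0.0722×0.01938 ≈ 0.50167
Color 2 (27,201,227):
  R=27: 27/255≈0.1059 > 0.04045 → ((0.1059+0.055)/1.055)^2.4 ≈ 0.01096
  G=201: 201/255≈0.7882 > 0.04045 → ((0.7882+0.055)/1.055)^2.4 ≈ 0.58408
  B=227: 227/255≈0.8902 > 0.04045 → ((0.8902+0.055)/1.055)^2.4 ≈ 0.76815
  L2 = 0.2126×0.01096 + 0.7152×0.58408 + 0.0722×0.76815 ≈ 0.47552
Lighter = 0.50167, Darker = 0.47552
Ratio = (L_lighter + 0.05) / (L_darker + 0.05)
Ratio = (0.50167 + 0.05) / (0.47552 + 0.05) = 0.55167 / 0.52552 ≈ 1.0497
Ratio ≈ 1.05:1


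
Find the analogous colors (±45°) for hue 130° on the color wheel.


Base hue: 130°
Left analog: (130 - 45) mod 360 = 85°
Right analog: (130 + 45) mod 360 = 175°
Analogous hues = 85° and 175°


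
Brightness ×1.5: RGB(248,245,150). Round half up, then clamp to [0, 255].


Multiply each channel by 1.5, round half up, clamp to [0, 255]
R: 248×1.5 = 372 → clamp → 255
G: 245×1.5 = 367.5 → round → 368 → clamp → 255
B: 150×1.5 = 225
= RGB(255, 255, 225)


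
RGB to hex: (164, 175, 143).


R = 164 → A4 (hex)
G = 175 → AF (hex)
B = 143 → 8F (hex)
Hex = #A4AF8F


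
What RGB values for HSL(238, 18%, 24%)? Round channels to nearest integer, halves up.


H=238°, S=0.18, L=0.24
C = (1-|2L-1|)×S = (1-|-0.52|)×0.18 = 0.0864
H' = H/60 = 238/60 ≈ 3.9667; X = C×(1-|H' mod 2 - 1|) = 0.00288
m = L - C/2 = 0.24 - 0.0432 = 0.1968
Sector ⌊H'⌋ = 3 → (R',G',B') = (0.0, 0.00288, 0.0864)
RGB = ((R'+m)×255, (G'+m)×255, (B'+m)×255) = (50.184, 50.9184, 72.216)
Round half up → RGB(50, 51, 72)


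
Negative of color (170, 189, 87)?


Invert: (255-R, 255-G, 255-B)
R: 255-170 = 85
G: 255-189 = 66
B: 255-87 = 168
= RGB(85, 66, 168)


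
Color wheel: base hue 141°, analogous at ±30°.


Base hue: 141°
Left analog: (141 - 30) mod 360 = 111°
Right analog: (141 + 30) mod 360 = 171°
Analogous hues = 111° and 171°


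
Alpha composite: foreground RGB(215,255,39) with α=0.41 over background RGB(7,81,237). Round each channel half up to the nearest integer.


C = α×F + (1-α)×B, with 1-α = 0.59
R: 0.41×215 + 0.59×7 = 88.15 + 4.13 = 92.28 → 92
G: 0.41×255 + 0.59×81 = 104.55 + 47.79 = 152.34 → 152
B: 0.41×39 + 0.59×237 = 15.99 + 139.83 = 155.82 → 156
= RGB(92, 152, 156)


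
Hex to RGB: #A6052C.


A6 → 166 (R)
05 → 5 (G)
2C → 44 (B)
= RGB(166, 5, 44)


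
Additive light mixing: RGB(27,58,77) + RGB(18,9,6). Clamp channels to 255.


Additive: each channel = min(255, C₁+C₂)
R: 27+18 = 45 → 45
G: 58+9 = 67 → 67
B: 77+6 = 83 → 83
= RGB(45, 67, 83)


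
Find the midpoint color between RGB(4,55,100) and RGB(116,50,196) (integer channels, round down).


Midpoint: each channel = ⌊(C₁+C₂)/2⌋
R: ⌊(4+116)/2⌋ = 60
G: ⌊(55+50)/2⌋ = 52
B: ⌊(100+196)/2⌋ = 148
= RGB(60, 52, 148)


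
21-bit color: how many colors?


Colors = 2^bits = 2^21
= 2,097,152 colors


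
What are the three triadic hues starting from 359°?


Triadic: equally spaced at 120° intervals
H1 = 359°
H2 = (359 + 120) mod 360 = 119°
H3 = (359 + 240) mod 360 = 239°
Triadic = 359°, 119°, 239°


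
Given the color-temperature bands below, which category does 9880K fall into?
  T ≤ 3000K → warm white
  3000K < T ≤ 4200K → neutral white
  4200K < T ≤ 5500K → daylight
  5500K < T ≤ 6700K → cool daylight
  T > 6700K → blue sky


Temperature: 9880K
9880K > 6700K → blue sky
Classification: blue sky


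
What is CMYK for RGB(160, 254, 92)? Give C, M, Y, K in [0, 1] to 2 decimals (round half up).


R'=160/255≈0.6275, G'=254/255≈0.9961, B'=92/255≈0.3608
K = 1 - max(R',G',B') = 1 - 254/255 = 1/255 = 0.00392… → 0.00
(1-R'-K)/(1-K) simplifies to (max-R)/max with max = 254:
C = (254-160)/254 = 94/254 = 0.37007… → 0.37
M = (254-254)/254 = 0/254 = 0 → 0.00
Y = (254-92)/254 = 162/254 = 0.63779… → 0.64
= CMYK(0.37, 0.00, 0.64, 0.00)


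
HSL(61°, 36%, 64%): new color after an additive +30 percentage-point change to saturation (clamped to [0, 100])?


Original S = 36%
Adjustment = +30 percentage points
New S = 36 + (30) = 66
Clamp to [0, 100] → 66
= HSL(61°, 66%, 64%)


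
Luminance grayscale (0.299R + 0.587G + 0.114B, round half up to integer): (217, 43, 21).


Gray = 0.299×R + 0.587×G + 0.114×B
Gray = 0.299×217 + 0.587×43 + 0.114×21
Gray = 64.883 + 25.241 + 2.394
Gray = 92.518 → round half up → 93
Gray = 93


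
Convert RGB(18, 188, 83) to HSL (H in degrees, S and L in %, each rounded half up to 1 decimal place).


Normalize: R'=18/255≈0.0706, G'=188/255≈0.7373, B'=83/255≈0.3255
Max=188/255, Min=18/255, Δ=Max-Min=170/255
L = (Max+Min)/2 = (188+18)/510 = 206/510 = 0.40392… → L = 40.4%
L ≤ 0.5 → S = Δ/(Max+Min) = 170/(188+18) = 170/206 = 0.82524… → S = 82.5%
(the 1/255 factors cancel in S and H, so raw channel differences can be used)
Max is G' → H = 60 × ((B-R)/Δ + 2) = 60 × ((83-18)/170 + 2)
  65/170 + 2 = 0.3823… + 2 = 2.3823…
  H = 60 × 2.3823… = 142.941…° → H = 142.9°
= HSL(142.9°, 82.5%, 40.4%)


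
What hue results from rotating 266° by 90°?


New hue = (H + rotation) mod 360
New hue = (266 + 90) mod 360
= 356 mod 360
= 356°


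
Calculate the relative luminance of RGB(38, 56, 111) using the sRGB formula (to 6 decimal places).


Linearize each channel (sRGB transfer function): c = v/255; c_lin = c/12.92 if c ≤ 0.04045, else ((c+0.055)/1.055)^2.4
  R: 38/255 ≈ 0.149020 > 0.04045 → ((0.149020+0.055)/1.055)^2.4 ≈ 0.019382
  G: 56/255 ≈ 0.219608 > 0.04045 → ((0.219608+0.055)/1.055)^2.4 ≈ 0.039546
  B: 111/255 ≈ 0.435294 > 0.04045 → ((0.435294+0.055)/1.055)^2.4 ≈ 0.158961
R_lin = 0.019382, G_lin = 0.039546, B_lin = 0.158961
L = 0.2126×R + 0.7152×G + 0.0722×B
L = 0.2126×0.019382 + 0.7152×0.039546 + 0.0722×0.158961
L ≈ 0.043881


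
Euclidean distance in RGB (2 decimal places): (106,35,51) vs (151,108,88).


d = √[(R₁-R₂)² + (G₁-G₂)² + (B₁-B₂)²]
d = √[(106-151)² + (35-108)² + (51-88)²]
d = √[2025 + 5329 + 1369]
d = √8723
d ≈ 93.40


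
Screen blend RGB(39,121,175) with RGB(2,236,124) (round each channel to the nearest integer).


Screen: C = 255 - (255-A)×(255-B)/255, rounded to nearest integer
R: 255 - (255-39)×(255-2)/255 = 255 - 54648/255 ≈ 255 - 214.306 = 40.694 → 41
G: 255 - (255-121)×(255-236)/255 = 255 - 2546/255 ≈ 255 - 9.984 = 245.016 → 245
B: 255 - (255-175)×(255-124)/255 = 255 - 10480/255 ≈ 255 - 41.098 = 213.902 → 214
= RGB(41, 245, 214)


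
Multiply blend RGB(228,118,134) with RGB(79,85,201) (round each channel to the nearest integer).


Multiply: C = A×B/255, rounded to nearest integer
R: 228×79/255 = 18012/255 ≈ 70.635 → 71
G: 118×85/255 = 10030/255 ≈ 39.333 → 39
B: 134×201/255 = 26934/255 ≈ 105.624 → 106
= RGB(71, 39, 106)


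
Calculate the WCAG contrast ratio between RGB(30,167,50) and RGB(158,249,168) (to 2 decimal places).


Linearize each sRGB channel c=v/255: c/12.92 if c ≤ 0.04045 else ((c+0.055)/1.055)^2.4
L = 0.2126×R_lin + 0.7152×G_lin + 0.0722×B_lin
Color 1 (30,167,50):
  R=30: 30/255≈0.1176 > 0.04045 → ((0.1176+0.055)/1.055)^2.4 ≈ 0.01298
  G=167: 167/255≈0.6549 > 0.04045 → ((0.6549+0.055)/1.055)^2.4 ≈ 0.38643
  B=50: 50/255≈0.1961 > 0.04045 → ((0.1961+0.055)/1.055)^2.4 ≈ 0.03190
  L1 = 0.2126×0.01298 + 0.7152×0.38643 + 0.0722×0.03190 ≈ 0.28144
Color 2 (158,249,168):
  R=158: 158/255≈0.6196 > 0.04045 → ((0.6196+0.055)/1.055)^2.4 ≈ 0.34191
  G=249: 249/255≈0.9765 > 0.04045 → ((0.9765+0.055)/1.055)^2.4 ≈ 0.94731
  B=168: 168/255≈0.6588 > 0.04045 → ((0.6588+0.055)/1.055)^2.4 ≈ 0.39157
  L2 = 0.2126×0.34191 + 0.7152×0.94731 + 0.0722×0.39157 ≈ 0.77848
Lighter = 0.77848, Darker = 0.28144
Ratio = (L_lighter + 0.05) / (L_darker + 0.05)
Ratio = (0.77848 + 0.05) / (0.28144 + 0.05) = 0.82848 / 0.33144 ≈ 2.4996
Ratio ≈ 2.50:1


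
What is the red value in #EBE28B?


Color: #EBE28B
R = EB = 235
G = E2 = 226
B = 8B = 139
Red = 235


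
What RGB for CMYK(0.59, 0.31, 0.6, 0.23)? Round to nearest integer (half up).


R = 255 × (1-C) × (1-K) = 255 × 0.41 × 0.77 = 80.5035 → 81
G = 255 × (1-M) × (1-K) = 255 × 0.69 × 0.77 = 135.4815 → 135
B = 255 × (1-Y) × (1-K) = 255 × 0.40 × 0.77 = 78.54 → 79
= RGB(81, 135, 79)


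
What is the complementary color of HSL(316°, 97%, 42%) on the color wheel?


Complement = opposite side of color wheel = hue + 180°
H' = (316 + 180) mod 360 = 136°
S and L unchanged.
= HSL(136°, 97%, 42%)


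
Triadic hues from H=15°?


Triadic: equally spaced at 120° intervals
H1 = 15°
H2 = (15 + 120) mod 360 = 135°
H3 = (15 + 240) mod 360 = 255°
Triadic = 15°, 135°, 255°


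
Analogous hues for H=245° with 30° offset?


Base hue: 245°
Left analog: (245 - 30) mod 360 = 215°
Right analog: (245 + 30) mod 360 = 275°
Analogous hues = 215° and 275°


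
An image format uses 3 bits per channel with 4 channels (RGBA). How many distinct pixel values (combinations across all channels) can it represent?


Total bits = 3 bits/channel × 4 channels = 12 bits
Distinct pixel values = 2^12
= 4,096 pixel values


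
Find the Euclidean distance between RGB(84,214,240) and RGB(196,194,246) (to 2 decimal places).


d = √[(R₁-R₂)² + (G₁-G₂)² + (B₁-B₂)²]
d = √[(84-196)² + (214-194)² + (240-246)²]
d = √[12544 + 400 + 36]
d = √12980
d ≈ 113.93


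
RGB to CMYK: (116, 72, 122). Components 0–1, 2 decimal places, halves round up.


R'=116/255≈0.4549, G'=72/255≈0.2824, B'=122/255≈0.4784
K = 1 - max(R',G',B') = 1 - 122/255 = 133/255 = 0.52156… → 0.52
(1-R'-K)/(1-K) simplifies to (max-R)/max with max = 122:
C = (122-116)/122 = 6/122 = 0.04918… → 0.05
M = (122-72)/122 = 50/122 = 0.40983… → 0.41
Y = (122-122)/122 = 0/122 = 0 → 0.00
= CMYK(0.05, 0.41, 0.00, 0.52)


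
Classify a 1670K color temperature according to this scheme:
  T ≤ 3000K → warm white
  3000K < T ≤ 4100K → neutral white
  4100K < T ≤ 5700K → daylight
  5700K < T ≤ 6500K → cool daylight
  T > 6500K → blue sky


Temperature: 1670K
1670K ≤ 3000K → warm white
Classification: warm white


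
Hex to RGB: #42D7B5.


42 → 66 (R)
D7 → 215 (G)
B5 → 181 (B)
= RGB(66, 215, 181)


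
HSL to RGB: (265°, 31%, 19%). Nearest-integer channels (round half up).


H=265°, S=0.31, L=0.19
C = (1-|2L-1|)×S = (1-|-0.62|)×0.31 = 0.1178
H' = H/60 = 265/60 ≈ 4.4167; X = C×(1-|H' mod 2 - 1|) ≈ 0.0491
m = L - C/2 = 0.19 - 0.0589 = 0.1311
Sector ⌊H'⌋ = 4 → (R',G',B') = (≈0.0491, 0.0, 0.1178)
RGB = ((R'+m)×255, (G'+m)×255, (B'+m)×255) = (45.94675, 33.4305, 63.4695)
Round half up → RGB(46, 33, 63)


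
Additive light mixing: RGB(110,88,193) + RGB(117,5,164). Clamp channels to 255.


Additive: each channel = min(255, C₁+C₂)
R: 110+117 = 227 → 227
G: 88+5 = 93 → 93
B: 193+164 = 357 → 255
= RGB(227, 93, 255)


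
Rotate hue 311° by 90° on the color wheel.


New hue = (H + rotation) mod 360
New hue = (311 + 90) mod 360
= 401 mod 360
= 41°


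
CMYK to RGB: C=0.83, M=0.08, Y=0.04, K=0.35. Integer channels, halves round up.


R = 255 × (1-C) × (1-K) = 255 × 0.17 × 0.65 = 28.1775 → 28
G = 255 × (1-M) × (1-K) = 255 × 0.92 × 0.65 = 152.49 → 152
B = 255 × (1-Y) × (1-K) = 255 × 0.96 × 0.65 = 159.12 → 159
= RGB(28, 152, 159)


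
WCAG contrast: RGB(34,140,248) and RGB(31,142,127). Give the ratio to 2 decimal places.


Linearize each sRGB channel c=v/255: c/12.92 if c ≤ 0.04045 else ((c+0.055)/1.055)^2.4
L = 0.2126×R_lin + 0.7152×G_lin + 0.0722×B_lin
Color 1 (34,140,248):
  R=34: 34/255≈0.1333 > 0.04045 → ((0.1333+0.055)/1.055)^2.4 ≈ 0.01600
  G=140: 140/255≈0.5490 > 0.04045 → ((0.5490+0.055)/1.055)^2.4 ≈ 0.26225
  B=248: 248/255≈0.9725 > 0.04045 → ((0.9725+0.055)/1.055)^2.4 ≈ 0.93869
  L1 = 0.2126×0.01600 + 0.7152×0.26225 + 0.0722×0.93869 ≈ 0.25874
Color 2 (31,142,127):
  R=31: 31/255≈0.1216 > 0.04045 → ((0.1216+0.055)/1.055)^2.4 ≈ 0.01370
  G=142: 142/255≈0.5569 > 0.04045 → ((0.5569+0.055)/1.055)^2.4 ≈ 0.27050
  B=127: 127/255≈0.4980 > 0.04045 → ((0.4980+0.055)/1.055)^2.4 ≈ 0.21223
  L2 = 0.2126×0.01370 + 0.7152×0.27050 + 0.0722×0.21223 ≈ 0.21170
Lighter = 0.25874, Darker = 0.21170
Ratio = (L_lighter + 0.05) / (L_darker + 0.05)
Ratio = (0.25874 + 0.05) / (0.21170 + 0.05) = 0.30874 / 0.26170 ≈ 1.1797
Ratio ≈ 1.18:1


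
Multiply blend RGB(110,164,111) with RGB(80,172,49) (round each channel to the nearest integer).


Multiply: C = A×B/255, rounded to nearest integer
R: 110×80/255 = 8800/255 ≈ 34.510 → 35
G: 164×172/255 = 28208/255 ≈ 110.620 → 111
B: 111×49/255 = 5439/255 ≈ 21.329 → 21
= RGB(35, 111, 21)


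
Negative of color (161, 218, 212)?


Invert: (255-R, 255-G, 255-B)
R: 255-161 = 94
G: 255-218 = 37
B: 255-212 = 43
= RGB(94, 37, 43)


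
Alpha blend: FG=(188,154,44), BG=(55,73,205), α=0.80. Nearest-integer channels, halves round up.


C = α×F + (1-α)×B, with 1-α = 0.20
R: 0.80×188 + 0.20×55 = 150.40 + 11.00 = 161.40 → 161
G: 0.80×154 + 0.20×73 = 123.20 + 14.60 = 137.80 → 138
B: 0.80×44 + 0.20×205 = 35.20 + 41.00 = 76.20 → 76
= RGB(161, 138, 76)


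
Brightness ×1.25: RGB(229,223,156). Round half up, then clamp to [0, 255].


Multiply each channel by 1.25, round half up, clamp to [0, 255]
R: 229×1.25 = 286.25 → round → 286 → clamp → 255
G: 223×1.25 = 278.75 → round → 279 → clamp → 255
B: 156×1.25 = 195
= RGB(255, 255, 195)


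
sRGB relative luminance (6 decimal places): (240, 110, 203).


Linearize each channel (sRGB transfer function): c = v/255; c_lin = c/12.92 if c ≤ 0.04045, else ((c+0.055)/1.055)^2.4
  R: 240/255 ≈ 0.941176 > 0.04045 → ((0.941176+0.055)/1.055)^2.4 ≈ 0.871367
  G: 110/255 ≈ 0.431373 > 0.04045 → ((0.431373+0.055)/1.055)^2.4 ≈ 0.155926
  B: 203/255 ≈ 0.796078 > 0.04045 → ((0.796078+0.055)/1.055)^2.4 ≈ 0.597202
R_lin = 0.871367, G_lin = 0.155926, B_lin = 0.597202
L = 0.2126×R + 0.7152×G + 0.0722×B
L = 0.2126×0.871367 + 0.7152×0.155926 + 0.0722×0.597202
L ≈ 0.339889


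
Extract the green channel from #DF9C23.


Color: #DF9C23
R = DF = 223
G = 9C = 156
B = 23 = 35
Green = 156


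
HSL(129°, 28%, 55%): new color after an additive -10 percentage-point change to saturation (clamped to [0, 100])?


Original S = 28%
Adjustment = -10 percentage points
New S = 28 + (-10) = 18
Clamp to [0, 100] → 18
= HSL(129°, 18%, 55%)


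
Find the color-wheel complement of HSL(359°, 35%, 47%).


Complement = opposite side of color wheel = hue + 180°
H' = (359 + 180) mod 360 = 179°
S and L unchanged.
= HSL(179°, 35%, 47%)


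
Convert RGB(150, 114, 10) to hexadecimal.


R = 150 → 96 (hex)
G = 114 → 72 (hex)
B = 10 → 0A (hex)
Hex = #96720A


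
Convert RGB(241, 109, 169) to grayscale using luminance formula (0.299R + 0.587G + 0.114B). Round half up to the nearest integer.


Gray = 0.299×R + 0.587×G + 0.114×B
Gray = 0.299×241 + 0.587×109 + 0.114×169
Gray = 72.059 + 63.983 + 19.266
Gray = 155.308 → round half up → 155
Gray = 155


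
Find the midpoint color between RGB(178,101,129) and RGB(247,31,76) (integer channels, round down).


Midpoint: each channel = ⌊(C₁+C₂)/2⌋
R: ⌊(178+247)/2⌋ = 212
G: ⌊(101+31)/2⌋ = 66
B: ⌊(129+76)/2⌋ = 102
= RGB(212, 66, 102)


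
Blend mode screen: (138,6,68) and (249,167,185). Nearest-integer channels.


Screen: C = 255 - (255-A)×(255-B)/255, rounded to nearest integer
R: 255 - (255-138)×(255-249)/255 = 255 - 702/255 ≈ 255 - 2.753 = 252.247 → 252
G: 255 - (255-6)×(255-167)/255 = 255 - 21912/255 ≈ 255 - 85.929 = 169.071 → 169
B: 255 - (255-68)×(255-185)/255 = 255 - 13090/255 ≈ 255 - 51.333 = 203.667 → 204
= RGB(252, 169, 204)


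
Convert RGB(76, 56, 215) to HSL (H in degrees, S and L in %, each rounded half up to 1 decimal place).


Normalize: R'=76/255≈0.2980, G'=56/255≈0.2196, B'=215/255≈0.8431
Max=215/255, Min=56/255, Δ=Max-Min=159/255
L = (Max+Min)/2 = (215+56)/510 = 271/510 = 0.53137… → L = 53.1%
L > 0.5 → S = Δ/(2-Max-Min) = 159/(510-215-56) = 159/239 = 0.66527… → S = 66.5%
(the 1/255 factors cancel in S and H, so raw channel differences can be used)
Max is B' → H = 60 × ((R-G)/Δ + 4) = 60 × ((76-56)/159 + 4)
  20/159 + 4 = 0.1257… + 4 = 4.1257…
  H = 60 × 4.1257… = 247.547…° → H = 247.5°
= HSL(247.5°, 66.5%, 53.1%)


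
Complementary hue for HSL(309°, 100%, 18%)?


Complement = opposite side of color wheel = hue + 180°
H' = (309 + 180) mod 360 = 129°
S and L unchanged.
= HSL(129°, 100%, 18%)


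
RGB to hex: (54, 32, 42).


R = 54 → 36 (hex)
G = 32 → 20 (hex)
B = 42 → 2A (hex)
Hex = #36202A


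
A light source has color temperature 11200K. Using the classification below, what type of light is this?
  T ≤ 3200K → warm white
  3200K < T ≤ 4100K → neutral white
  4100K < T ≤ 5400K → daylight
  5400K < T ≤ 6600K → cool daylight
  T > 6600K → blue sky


Temperature: 11200K
11200K > 6600K → blue sky
Classification: blue sky


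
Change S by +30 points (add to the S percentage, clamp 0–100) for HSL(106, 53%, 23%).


Original S = 53%
Adjustment = +30 percentage points
New S = 53 + (30) = 83
Clamp to [0, 100] → 83
= HSL(106°, 83%, 23%)


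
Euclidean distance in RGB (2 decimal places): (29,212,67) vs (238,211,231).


d = √[(R₁-R₂)² + (G₁-G₂)² + (B₁-B₂)²]
d = √[(29-238)² + (212-211)² + (67-231)²]
d = √[43681 + 1 + 26896]
d = √70578
d ≈ 265.67


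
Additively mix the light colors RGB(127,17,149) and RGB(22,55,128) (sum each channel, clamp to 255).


Additive: each channel = min(255, C₁+C₂)
R: 127+22 = 149 → 149
G: 17+55 = 72 → 72
B: 149+128 = 277 → 255
= RGB(149, 72, 255)


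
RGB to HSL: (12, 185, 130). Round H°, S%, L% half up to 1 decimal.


Normalize: R'=12/255≈0.0471, G'=185/255≈0.7255, B'=130/255≈0.5098
Max=185/255, Min=12/255, Δ=Max-Min=173/255
L = (Max+Min)/2 = (185+12)/510 = 197/510 = 0.38627… → L = 38.6%
L ≤ 0.5 → S = Δ/(Max+Min) = 173/(185+12) = 173/197 = 0.87817… → S = 87.8%
(the 1/255 factors cancel in S and H, so raw channel differences can be used)
Max is G' → H = 60 × ((B-R)/Δ + 2) = 60 × ((130-12)/173 + 2)
  118/173 + 2 = 0.6820… + 2 = 2.6820…
  H = 60 × 2.6820… = 160.924…° → H = 160.9°
= HSL(160.9°, 87.8%, 38.6%)


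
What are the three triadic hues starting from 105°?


Triadic: equally spaced at 120° intervals
H1 = 105°
H2 = (105 + 120) mod 360 = 225°
H3 = (105 + 240) mod 360 = 345°
Triadic = 105°, 225°, 345°


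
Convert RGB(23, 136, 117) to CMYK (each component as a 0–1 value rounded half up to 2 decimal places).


R'=23/255≈0.0902, G'=136/255≈0.5333, B'=117/255≈0.4588
K = 1 - max(R',G',B') = 1 - 136/255 = 119/255 = 0.46666… → 0.47
(1-R'-K)/(1-K) simplifies to (max-R)/max with max = 136:
C = (136-23)/136 = 113/136 = 0.83088… → 0.83
M = (136-136)/136 = 0/136 = 0 → 0.00
Y = (136-117)/136 = 19/136 = 0.13970… → 0.14
= CMYK(0.83, 0.00, 0.14, 0.47)


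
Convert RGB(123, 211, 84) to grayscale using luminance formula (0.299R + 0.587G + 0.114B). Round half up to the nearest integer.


Gray = 0.299×R + 0.587×G + 0.114×B
Gray = 0.299×123 + 0.587×211 + 0.114×84
Gray = 36.777 + 123.857 + 9.576
Gray = 170.210 → round half up → 170
Gray = 170


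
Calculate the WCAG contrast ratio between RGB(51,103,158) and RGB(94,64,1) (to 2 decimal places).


Linearize each sRGB channel c=v/255: c/12.92 if c ≤ 0.04045 else ((c+0.055)/1.055)^2.4
L = 0.2126×R_lin + 0.7152×G_lin + 0.0722×B_lin
Color 1 (51,103,158):
  R=51: 51/255≈0.2000 > 0.04045 → ((0.2000+0.055)/1.055)^2.4 ≈ 0.03310
  G=103: 103/255≈0.4039 > 0.04045 → ((0.4039+0.055)/1.055)^2.4 ≈ 0.13563
  B=158: 158/255≈0.6196 > 0.04045 → ((0.6196+0.055)/1.055)^2.4 ≈ 0.34191
  L1 = 0.2126×0.03310 + 0.7152×0.13563 + 0.0722×0.34191 ≈ 0.12873
Color 2 (94,64,1):
  R=94: 94/255≈0.3686 > 0.04045 → ((0.3686+0.055)/1.055)^2.4 ≈ 0.11193
  G=64: 64/255≈0.2510 > 0.04045 → ((0.2510+0.055)/1.055)^2.4 ≈ 0.05127
  B=1: 1/255≈0.0039 ≤ 0.04045 → 0.0039/12.92 ≈ 0.00030
  L2 = 0.2126×0.11193 + 0.7152×0.05127 + 0.0722×0.00030 ≈ 0.06049
Lighter = 0.12873, Darker = 0.06049
Ratio = (L_lighter + 0.05) / (L_darker + 0.05)
Ratio = (0.12873 + 0.05) / (0.06049 + 0.05) = 0.17873 / 0.11049 ≈ 1.6177
Ratio ≈ 1.62:1


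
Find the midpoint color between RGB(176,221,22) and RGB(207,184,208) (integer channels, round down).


Midpoint: each channel = ⌊(C₁+C₂)/2⌋
R: ⌊(176+207)/2⌋ = 191
G: ⌊(221+184)/2⌋ = 202
B: ⌊(22+208)/2⌋ = 115
= RGB(191, 202, 115)


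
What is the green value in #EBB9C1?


Color: #EBB9C1
R = EB = 235
G = B9 = 185
B = C1 = 193
Green = 185


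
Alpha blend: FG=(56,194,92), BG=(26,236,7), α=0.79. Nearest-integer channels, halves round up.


C = α×F + (1-α)×B, with 1-α = 0.21
R: 0.79×56 + 0.21×26 = 44.24 + 5.46 = 49.70 → 50
G: 0.79×194 + 0.21×236 = 153.26 + 49.56 = 202.82 → 203
B: 0.79×92 + 0.21×7 = 72.68 + 1.47 = 74.15 → 74
= RGB(50, 203, 74)


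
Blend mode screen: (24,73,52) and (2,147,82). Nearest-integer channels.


Screen: C = 255 - (255-A)×(255-B)/255, rounded to nearest integer
R: 255 - (255-24)×(255-2)/255 = 255 - 58443/255 ≈ 255 - 229.188 = 25.812 → 26
G: 255 - (255-73)×(255-147)/255 = 255 - 19656/255 ≈ 255 - 77.082 = 177.918 → 178
B: 255 - (255-52)×(255-82)/255 = 255 - 35119/255 ≈ 255 - 137.722 = 117.278 → 117
= RGB(26, 178, 117)


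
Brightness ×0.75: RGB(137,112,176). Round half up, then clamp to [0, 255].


Multiply each channel by 0.75, round half up, clamp to [0, 255]
R: 137×0.75 = 102.75 → round → 103
G: 112×0.75 = 84
B: 176×0.75 = 132
= RGB(103, 84, 132)


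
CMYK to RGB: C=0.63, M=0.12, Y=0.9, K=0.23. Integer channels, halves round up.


R = 255 × (1-C) × (1-K) = 255 × 0.37 × 0.77 = 72.6495 → 73
G = 255 × (1-M) × (1-K) = 255 × 0.88 × 0.77 = 172.788 → 173
B = 255 × (1-Y) × (1-K) = 255 × 0.10 × 0.77 = 19.635 → 20
= RGB(73, 173, 20)


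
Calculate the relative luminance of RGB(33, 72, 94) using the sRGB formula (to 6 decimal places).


Linearize each channel (sRGB transfer function): c = v/255; c_lin = c/12.92 if c ≤ 0.04045, else ((c+0.055)/1.055)^2.4
  R: 33/255 ≈ 0.129412 > 0.04045 → ((0.129412+0.055)/1.055)^2.4 ≈ 0.015209
  G: 72/255 ≈ 0.282353 > 0.04045 → ((0.282353+0.055)/1.055)^2.4 ≈ 0.064803
  B: 94/255 ≈ 0.368627 > 0.04045 → ((0.368627+0.055)/1.055)^2.4 ≈ 0.111932
R_lin = 0.015209, G_lin = 0.064803, B_lin = 0.111932
L = 0.2126×R + 0.7152×G + 0.0722×B
L = 0.2126×0.015209 + 0.7152×0.064803 + 0.0722×0.111932
L ≈ 0.057662


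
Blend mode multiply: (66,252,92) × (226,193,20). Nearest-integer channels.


Multiply: C = A×B/255, rounded to nearest integer
R: 66×226/255 = 14916/255 ≈ 58.494 → 58
G: 252×193/255 = 48636/255 ≈ 190.729 → 191
B: 92×20/255 = 1840/255 ≈ 7.216 → 7
= RGB(58, 191, 7)


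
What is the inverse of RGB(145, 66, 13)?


Invert: (255-R, 255-G, 255-B)
R: 255-145 = 110
G: 255-66 = 189
B: 255-13 = 242
= RGB(110, 189, 242)
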